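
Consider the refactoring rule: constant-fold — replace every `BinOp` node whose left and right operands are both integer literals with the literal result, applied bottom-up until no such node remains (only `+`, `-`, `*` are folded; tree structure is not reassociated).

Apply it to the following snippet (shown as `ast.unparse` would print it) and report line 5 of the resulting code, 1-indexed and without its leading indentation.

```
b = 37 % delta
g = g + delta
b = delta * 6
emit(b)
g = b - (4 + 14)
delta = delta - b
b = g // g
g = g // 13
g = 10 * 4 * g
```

Transformed code:
b = 37 % delta
g = g + delta
b = delta * 6
emit(b)
g = b - 18
delta = delta - b
b = g // g
g = g // 13
g = 40 * g

g = b - 18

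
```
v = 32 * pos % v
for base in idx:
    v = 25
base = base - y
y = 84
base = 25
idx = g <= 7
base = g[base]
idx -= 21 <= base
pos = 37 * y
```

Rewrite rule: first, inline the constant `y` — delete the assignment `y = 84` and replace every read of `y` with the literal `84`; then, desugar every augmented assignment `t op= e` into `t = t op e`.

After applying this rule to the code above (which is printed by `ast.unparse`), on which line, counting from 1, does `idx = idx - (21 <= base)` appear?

8

Transformed code:
v = 32 * pos % v
for base in idx:
    v = 25
base = base - 84
base = 25
idx = g <= 7
base = g[base]
idx = idx - (21 <= base)
pos = 37 * 84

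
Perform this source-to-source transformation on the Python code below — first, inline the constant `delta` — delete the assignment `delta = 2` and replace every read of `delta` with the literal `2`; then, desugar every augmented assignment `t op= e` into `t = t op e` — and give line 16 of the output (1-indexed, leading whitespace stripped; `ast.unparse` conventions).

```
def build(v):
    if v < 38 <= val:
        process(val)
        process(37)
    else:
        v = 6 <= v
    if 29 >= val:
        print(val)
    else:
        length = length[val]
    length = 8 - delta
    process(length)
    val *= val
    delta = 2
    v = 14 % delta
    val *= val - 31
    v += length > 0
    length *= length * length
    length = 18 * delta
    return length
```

Transformed code:
def build(v):
    if v < 38 <= val:
        process(val)
        process(37)
    else:
        v = 6 <= v
    if 29 >= val:
        print(val)
    else:
        length = length[val]
    length = 8 - 2
    process(length)
    val = val * val
    v = 14 % 2
    val = val * (val - 31)
    v = v + (length > 0)
    length = length * (length * length)
    length = 18 * 2
    return length

v = v + (length > 0)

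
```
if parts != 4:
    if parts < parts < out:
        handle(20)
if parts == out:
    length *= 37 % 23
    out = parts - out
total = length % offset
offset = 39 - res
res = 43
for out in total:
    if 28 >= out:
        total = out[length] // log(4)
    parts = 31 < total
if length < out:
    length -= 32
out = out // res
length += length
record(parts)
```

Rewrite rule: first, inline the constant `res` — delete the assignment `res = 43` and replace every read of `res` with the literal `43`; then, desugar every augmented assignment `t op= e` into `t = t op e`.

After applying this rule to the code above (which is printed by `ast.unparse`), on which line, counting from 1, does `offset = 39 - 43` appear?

Transformed code:
if parts != 4:
    if parts < parts < out:
        handle(20)
if parts == out:
    length = length * (37 % 23)
    out = parts - out
total = length % offset
offset = 39 - 43
for out in total:
    if 28 >= out:
        total = out[length] // log(4)
    parts = 31 < total
if length < out:
    length = length - 32
out = out // 43
length = length + length
record(parts)

8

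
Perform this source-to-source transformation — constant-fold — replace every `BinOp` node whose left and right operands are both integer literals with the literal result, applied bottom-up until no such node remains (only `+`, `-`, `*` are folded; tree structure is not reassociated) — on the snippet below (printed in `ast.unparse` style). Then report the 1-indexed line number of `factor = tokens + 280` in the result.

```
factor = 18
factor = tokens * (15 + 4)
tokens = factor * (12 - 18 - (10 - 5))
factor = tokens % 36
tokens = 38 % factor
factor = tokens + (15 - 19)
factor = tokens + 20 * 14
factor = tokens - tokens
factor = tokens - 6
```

Transformed code:
factor = 18
factor = tokens * 19
tokens = factor * -11
factor = tokens % 36
tokens = 38 % factor
factor = tokens + -4
factor = tokens + 280
factor = tokens - tokens
factor = tokens - 6

7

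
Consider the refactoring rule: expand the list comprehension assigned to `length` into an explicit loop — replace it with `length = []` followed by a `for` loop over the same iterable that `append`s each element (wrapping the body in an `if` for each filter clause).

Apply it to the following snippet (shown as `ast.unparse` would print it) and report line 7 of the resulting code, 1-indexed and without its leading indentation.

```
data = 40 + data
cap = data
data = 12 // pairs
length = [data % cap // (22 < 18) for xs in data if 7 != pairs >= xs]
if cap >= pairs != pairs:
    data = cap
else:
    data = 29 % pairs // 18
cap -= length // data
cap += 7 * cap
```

Transformed code:
data = 40 + data
cap = data
data = 12 // pairs
length = []
for xs in data:
    if 7 != pairs >= xs:
        length.append(data % cap // (22 < 18))
if cap >= pairs != pairs:
    data = cap
else:
    data = 29 % pairs // 18
cap -= length // data
cap += 7 * cap

length.append(data % cap // (22 < 18))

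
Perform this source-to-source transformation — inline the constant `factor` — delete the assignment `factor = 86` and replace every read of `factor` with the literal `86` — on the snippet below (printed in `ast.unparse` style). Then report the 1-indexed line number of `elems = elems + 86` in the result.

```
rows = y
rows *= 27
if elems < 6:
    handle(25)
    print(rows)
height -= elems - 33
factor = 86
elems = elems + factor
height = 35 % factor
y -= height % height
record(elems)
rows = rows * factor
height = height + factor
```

7

Transformed code:
rows = y
rows *= 27
if elems < 6:
    handle(25)
    print(rows)
height -= elems - 33
elems = elems + 86
height = 35 % 86
y -= height % height
record(elems)
rows = rows * 86
height = height + 86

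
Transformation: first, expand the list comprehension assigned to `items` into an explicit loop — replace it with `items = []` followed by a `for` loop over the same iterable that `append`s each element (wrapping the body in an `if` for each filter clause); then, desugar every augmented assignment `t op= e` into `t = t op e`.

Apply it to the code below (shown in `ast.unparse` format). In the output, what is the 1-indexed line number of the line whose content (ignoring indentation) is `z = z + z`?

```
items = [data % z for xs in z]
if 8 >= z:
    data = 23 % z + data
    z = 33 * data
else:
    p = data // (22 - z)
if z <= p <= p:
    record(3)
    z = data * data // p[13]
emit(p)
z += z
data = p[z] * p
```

Transformed code:
items = []
for xs in z:
    items.append(data % z)
if 8 >= z:
    data = 23 % z + data
    z = 33 * data
else:
    p = data // (22 - z)
if z <= p <= p:
    record(3)
    z = data * data // p[13]
emit(p)
z = z + z
data = p[z] * p

13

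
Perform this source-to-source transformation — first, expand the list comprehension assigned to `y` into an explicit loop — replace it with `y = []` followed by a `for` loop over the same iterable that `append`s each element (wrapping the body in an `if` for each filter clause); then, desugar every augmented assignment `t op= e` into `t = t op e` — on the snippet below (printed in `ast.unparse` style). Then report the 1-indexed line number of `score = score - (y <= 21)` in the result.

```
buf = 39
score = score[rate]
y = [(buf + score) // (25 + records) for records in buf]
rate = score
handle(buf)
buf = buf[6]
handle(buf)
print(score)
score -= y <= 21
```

11

Transformed code:
buf = 39
score = score[rate]
y = []
for records in buf:
    y.append((buf + score) // (25 + records))
rate = score
handle(buf)
buf = buf[6]
handle(buf)
print(score)
score = score - (y <= 21)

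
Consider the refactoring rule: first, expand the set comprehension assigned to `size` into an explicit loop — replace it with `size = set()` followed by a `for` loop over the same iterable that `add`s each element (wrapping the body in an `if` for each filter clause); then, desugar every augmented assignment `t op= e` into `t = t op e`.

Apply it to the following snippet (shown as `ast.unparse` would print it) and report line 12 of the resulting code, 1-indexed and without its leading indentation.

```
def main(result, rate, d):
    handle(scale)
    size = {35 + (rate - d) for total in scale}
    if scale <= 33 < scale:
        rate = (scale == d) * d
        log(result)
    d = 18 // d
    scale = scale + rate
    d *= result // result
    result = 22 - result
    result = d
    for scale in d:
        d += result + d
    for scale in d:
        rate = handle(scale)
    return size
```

Transformed code:
def main(result, rate, d):
    handle(scale)
    size = set()
    for total in scale:
        size.add(35 + (rate - d))
    if scale <= 33 < scale:
        rate = (scale == d) * d
        log(result)
    d = 18 // d
    scale = scale + rate
    d = d * (result // result)
    result = 22 - result
    result = d
    for scale in d:
        d = d + (result + d)
    for scale in d:
        rate = handle(scale)
    return size

result = 22 - result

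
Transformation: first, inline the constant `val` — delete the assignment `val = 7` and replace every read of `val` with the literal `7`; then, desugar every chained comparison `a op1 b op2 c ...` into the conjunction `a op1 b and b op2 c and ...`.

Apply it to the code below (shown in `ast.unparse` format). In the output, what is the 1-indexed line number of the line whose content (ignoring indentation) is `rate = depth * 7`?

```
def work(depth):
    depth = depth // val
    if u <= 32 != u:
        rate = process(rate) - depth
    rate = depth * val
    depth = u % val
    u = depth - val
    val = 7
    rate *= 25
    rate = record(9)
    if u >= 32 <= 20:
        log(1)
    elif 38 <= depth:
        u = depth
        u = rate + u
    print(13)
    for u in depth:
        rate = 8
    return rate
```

5

Transformed code:
def work(depth):
    depth = depth // 7
    if u <= 32 and 32 != u:
        rate = process(rate) - depth
    rate = depth * 7
    depth = u % 7
    u = depth - 7
    rate *= 25
    rate = record(9)
    if u >= 32 and 32 <= 20:
        log(1)
    elif 38 <= depth:
        u = depth
        u = rate + u
    print(13)
    for u in depth:
        rate = 8
    return rate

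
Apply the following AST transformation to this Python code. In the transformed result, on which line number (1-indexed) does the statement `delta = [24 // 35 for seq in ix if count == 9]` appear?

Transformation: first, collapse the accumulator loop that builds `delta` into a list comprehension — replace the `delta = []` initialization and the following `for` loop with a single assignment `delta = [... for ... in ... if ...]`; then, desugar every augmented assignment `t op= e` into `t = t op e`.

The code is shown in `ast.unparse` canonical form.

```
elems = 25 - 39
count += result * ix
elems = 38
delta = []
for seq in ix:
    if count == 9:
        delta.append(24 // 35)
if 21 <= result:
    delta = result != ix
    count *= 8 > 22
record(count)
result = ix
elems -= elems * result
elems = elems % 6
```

4

Transformed code:
elems = 25 - 39
count = count + result * ix
elems = 38
delta = [24 // 35 for seq in ix if count == 9]
if 21 <= result:
    delta = result != ix
    count = count * (8 > 22)
record(count)
result = ix
elems = elems - elems * result
elems = elems % 6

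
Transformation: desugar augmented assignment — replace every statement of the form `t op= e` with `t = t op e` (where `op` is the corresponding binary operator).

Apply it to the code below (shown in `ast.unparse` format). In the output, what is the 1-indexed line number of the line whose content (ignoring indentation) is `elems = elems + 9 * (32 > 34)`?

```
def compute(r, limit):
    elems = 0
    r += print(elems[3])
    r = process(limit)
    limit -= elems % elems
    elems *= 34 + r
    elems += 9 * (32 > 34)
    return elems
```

Transformed code:
def compute(r, limit):
    elems = 0
    r = r + print(elems[3])
    r = process(limit)
    limit = limit - elems % elems
    elems = elems * (34 + r)
    elems = elems + 9 * (32 > 34)
    return elems

7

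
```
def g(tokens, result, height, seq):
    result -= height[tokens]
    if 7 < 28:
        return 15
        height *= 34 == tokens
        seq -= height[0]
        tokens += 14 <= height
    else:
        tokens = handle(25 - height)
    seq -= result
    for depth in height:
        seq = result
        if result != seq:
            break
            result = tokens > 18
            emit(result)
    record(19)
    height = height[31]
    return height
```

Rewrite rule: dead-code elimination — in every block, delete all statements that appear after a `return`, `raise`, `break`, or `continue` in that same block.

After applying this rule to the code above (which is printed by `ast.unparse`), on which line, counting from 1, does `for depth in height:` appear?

8

Transformed code:
def g(tokens, result, height, seq):
    result -= height[tokens]
    if 7 < 28:
        return 15
    else:
        tokens = handle(25 - height)
    seq -= result
    for depth in height:
        seq = result
        if result != seq:
            break
    record(19)
    height = height[31]
    return height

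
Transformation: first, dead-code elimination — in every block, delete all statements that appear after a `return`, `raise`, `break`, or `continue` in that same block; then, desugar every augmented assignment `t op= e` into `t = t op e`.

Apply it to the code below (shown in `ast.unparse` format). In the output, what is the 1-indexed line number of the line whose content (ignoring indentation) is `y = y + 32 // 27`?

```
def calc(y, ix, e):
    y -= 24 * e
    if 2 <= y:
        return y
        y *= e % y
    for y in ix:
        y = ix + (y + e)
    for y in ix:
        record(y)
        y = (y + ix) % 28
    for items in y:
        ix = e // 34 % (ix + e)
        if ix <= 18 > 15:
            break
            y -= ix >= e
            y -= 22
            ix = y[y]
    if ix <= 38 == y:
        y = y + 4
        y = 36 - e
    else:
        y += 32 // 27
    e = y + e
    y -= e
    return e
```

18

Transformed code:
def calc(y, ix, e):
    y = y - 24 * e
    if 2 <= y:
        return y
    for y in ix:
        y = ix + (y + e)
    for y in ix:
        record(y)
        y = (y + ix) % 28
    for items in y:
        ix = e // 34 % (ix + e)
        if ix <= 18 > 15:
            break
    if ix <= 38 == y:
        y = y + 4
        y = 36 - e
    else:
        y = y + 32 // 27
    e = y + e
    y = y - e
    return e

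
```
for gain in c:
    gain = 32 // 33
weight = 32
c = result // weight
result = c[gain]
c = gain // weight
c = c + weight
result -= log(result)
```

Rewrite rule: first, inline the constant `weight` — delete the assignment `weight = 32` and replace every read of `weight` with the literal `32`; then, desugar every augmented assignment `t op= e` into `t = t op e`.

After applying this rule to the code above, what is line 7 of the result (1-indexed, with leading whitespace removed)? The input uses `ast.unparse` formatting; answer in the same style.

result = result - log(result)

Transformed code:
for gain in c:
    gain = 32 // 33
c = result // 32
result = c[gain]
c = gain // 32
c = c + 32
result = result - log(result)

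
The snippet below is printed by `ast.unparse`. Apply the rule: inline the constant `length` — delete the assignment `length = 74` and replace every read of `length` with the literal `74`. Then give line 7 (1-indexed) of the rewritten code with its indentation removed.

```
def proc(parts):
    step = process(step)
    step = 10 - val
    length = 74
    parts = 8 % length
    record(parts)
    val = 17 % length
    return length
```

Transformed code:
def proc(parts):
    step = process(step)
    step = 10 - val
    parts = 8 % 74
    record(parts)
    val = 17 % 74
    return 74

return 74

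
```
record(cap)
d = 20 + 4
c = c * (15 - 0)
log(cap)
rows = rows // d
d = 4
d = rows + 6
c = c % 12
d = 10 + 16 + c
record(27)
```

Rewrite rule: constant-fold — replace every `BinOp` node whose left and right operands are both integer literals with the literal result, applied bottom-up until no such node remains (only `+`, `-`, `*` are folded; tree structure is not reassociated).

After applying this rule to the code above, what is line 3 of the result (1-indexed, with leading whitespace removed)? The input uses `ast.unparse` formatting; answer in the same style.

c = c * 15

Transformed code:
record(cap)
d = 24
c = c * 15
log(cap)
rows = rows // d
d = 4
d = rows + 6
c = c % 12
d = 26 + c
record(27)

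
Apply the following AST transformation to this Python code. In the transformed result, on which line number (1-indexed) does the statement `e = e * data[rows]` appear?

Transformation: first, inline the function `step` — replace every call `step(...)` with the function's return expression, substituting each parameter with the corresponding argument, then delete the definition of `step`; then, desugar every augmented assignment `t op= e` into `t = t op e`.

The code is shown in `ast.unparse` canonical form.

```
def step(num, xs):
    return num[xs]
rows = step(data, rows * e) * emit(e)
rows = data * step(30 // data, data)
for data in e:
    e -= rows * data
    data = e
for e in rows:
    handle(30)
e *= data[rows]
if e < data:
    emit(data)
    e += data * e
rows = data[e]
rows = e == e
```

Transformed code:
rows = data[rows * e] * emit(e)
rows = data * (30 // data)[data]
for data in e:
    e = e - rows * data
    data = e
for e in rows:
    handle(30)
e = e * data[rows]
if e < data:
    emit(data)
    e = e + data * e
rows = data[e]
rows = e == e

8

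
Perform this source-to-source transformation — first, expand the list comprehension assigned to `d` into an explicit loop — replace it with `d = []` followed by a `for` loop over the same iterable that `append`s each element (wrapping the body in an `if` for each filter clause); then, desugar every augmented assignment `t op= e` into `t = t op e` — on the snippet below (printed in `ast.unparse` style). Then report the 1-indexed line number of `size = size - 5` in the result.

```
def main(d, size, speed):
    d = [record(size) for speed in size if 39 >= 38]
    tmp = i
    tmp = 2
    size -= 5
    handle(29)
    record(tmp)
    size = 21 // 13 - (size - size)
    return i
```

8

Transformed code:
def main(d, size, speed):
    d = []
    for speed in size:
        if 39 >= 38:
            d.append(record(size))
    tmp = i
    tmp = 2
    size = size - 5
    handle(29)
    record(tmp)
    size = 21 // 13 - (size - size)
    return i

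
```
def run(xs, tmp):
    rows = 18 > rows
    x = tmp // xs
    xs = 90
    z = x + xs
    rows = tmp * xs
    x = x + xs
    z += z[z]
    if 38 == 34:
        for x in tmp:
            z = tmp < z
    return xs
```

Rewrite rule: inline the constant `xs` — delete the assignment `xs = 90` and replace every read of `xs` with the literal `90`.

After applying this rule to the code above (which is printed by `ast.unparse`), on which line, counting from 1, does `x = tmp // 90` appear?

Transformed code:
def run(xs, tmp):
    rows = 18 > rows
    x = tmp // 90
    z = x + 90
    rows = tmp * 90
    x = x + 90
    z += z[z]
    if 38 == 34:
        for x in tmp:
            z = tmp < z
    return 90

3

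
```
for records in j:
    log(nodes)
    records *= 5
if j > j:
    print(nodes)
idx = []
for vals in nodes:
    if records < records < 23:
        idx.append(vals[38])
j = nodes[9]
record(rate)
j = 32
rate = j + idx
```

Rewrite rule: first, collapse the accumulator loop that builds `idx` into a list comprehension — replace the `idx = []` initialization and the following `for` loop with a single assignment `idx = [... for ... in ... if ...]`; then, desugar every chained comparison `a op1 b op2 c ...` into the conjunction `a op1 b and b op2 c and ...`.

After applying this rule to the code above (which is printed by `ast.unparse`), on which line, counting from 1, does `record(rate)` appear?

8

Transformed code:
for records in j:
    log(nodes)
    records *= 5
if j > j:
    print(nodes)
idx = [vals[38] for vals in nodes if records < records and records < 23]
j = nodes[9]
record(rate)
j = 32
rate = j + idx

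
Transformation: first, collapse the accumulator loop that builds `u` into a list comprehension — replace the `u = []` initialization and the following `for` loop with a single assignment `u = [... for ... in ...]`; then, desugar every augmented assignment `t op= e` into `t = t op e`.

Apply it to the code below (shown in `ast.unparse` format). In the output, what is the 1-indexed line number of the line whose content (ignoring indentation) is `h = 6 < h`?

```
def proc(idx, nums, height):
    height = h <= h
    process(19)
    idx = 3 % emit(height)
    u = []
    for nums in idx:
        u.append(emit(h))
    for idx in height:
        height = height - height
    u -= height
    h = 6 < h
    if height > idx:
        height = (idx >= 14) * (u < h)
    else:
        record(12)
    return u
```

9

Transformed code:
def proc(idx, nums, height):
    height = h <= h
    process(19)
    idx = 3 % emit(height)
    u = [emit(h) for nums in idx]
    for idx in height:
        height = height - height
    u = u - height
    h = 6 < h
    if height > idx:
        height = (idx >= 14) * (u < h)
    else:
        record(12)
    return u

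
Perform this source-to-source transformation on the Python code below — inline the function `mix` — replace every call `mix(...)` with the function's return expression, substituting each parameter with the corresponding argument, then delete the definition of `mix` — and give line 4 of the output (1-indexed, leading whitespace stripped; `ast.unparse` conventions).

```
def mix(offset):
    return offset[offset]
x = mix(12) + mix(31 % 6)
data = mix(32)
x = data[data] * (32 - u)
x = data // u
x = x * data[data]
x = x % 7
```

x = data // u

Transformed code:
x = 12[12] + (31 % 6)[31 % 6]
data = 32[32]
x = data[data] * (32 - u)
x = data // u
x = x * data[data]
x = x % 7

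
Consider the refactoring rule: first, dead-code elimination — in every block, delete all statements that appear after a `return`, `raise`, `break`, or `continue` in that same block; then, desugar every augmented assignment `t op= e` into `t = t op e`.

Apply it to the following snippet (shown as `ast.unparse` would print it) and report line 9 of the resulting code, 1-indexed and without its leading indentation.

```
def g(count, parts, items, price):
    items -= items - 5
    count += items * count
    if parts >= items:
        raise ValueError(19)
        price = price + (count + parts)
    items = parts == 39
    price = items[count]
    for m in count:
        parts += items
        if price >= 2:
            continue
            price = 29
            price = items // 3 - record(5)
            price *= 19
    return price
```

parts = parts + items

Transformed code:
def g(count, parts, items, price):
    items = items - (items - 5)
    count = count + items * count
    if parts >= items:
        raise ValueError(19)
    items = parts == 39
    price = items[count]
    for m in count:
        parts = parts + items
        if price >= 2:
            continue
    return price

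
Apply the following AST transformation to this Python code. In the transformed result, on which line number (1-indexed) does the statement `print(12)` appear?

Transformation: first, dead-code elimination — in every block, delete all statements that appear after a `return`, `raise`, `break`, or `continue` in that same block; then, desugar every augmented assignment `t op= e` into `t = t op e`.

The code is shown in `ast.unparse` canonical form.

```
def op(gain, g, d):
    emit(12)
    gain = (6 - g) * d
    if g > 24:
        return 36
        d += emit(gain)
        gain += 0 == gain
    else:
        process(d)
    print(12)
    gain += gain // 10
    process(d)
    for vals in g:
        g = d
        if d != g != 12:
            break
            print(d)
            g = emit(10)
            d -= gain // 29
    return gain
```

8

Transformed code:
def op(gain, g, d):
    emit(12)
    gain = (6 - g) * d
    if g > 24:
        return 36
    else:
        process(d)
    print(12)
    gain = gain + gain // 10
    process(d)
    for vals in g:
        g = d
        if d != g != 12:
            break
    return gain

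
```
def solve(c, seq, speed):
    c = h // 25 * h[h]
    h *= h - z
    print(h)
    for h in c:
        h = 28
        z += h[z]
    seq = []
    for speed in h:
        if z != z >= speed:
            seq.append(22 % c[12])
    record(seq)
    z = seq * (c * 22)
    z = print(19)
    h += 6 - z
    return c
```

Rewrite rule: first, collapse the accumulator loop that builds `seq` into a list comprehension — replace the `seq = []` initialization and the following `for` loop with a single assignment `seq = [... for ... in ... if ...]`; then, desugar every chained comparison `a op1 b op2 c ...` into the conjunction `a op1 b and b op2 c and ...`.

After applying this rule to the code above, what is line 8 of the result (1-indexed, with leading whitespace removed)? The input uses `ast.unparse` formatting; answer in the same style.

seq = [22 % c[12] for speed in h if z != z and z >= speed]

Transformed code:
def solve(c, seq, speed):
    c = h // 25 * h[h]
    h *= h - z
    print(h)
    for h in c:
        h = 28
        z += h[z]
    seq = [22 % c[12] for speed in h if z != z and z >= speed]
    record(seq)
    z = seq * (c * 22)
    z = print(19)
    h += 6 - z
    return c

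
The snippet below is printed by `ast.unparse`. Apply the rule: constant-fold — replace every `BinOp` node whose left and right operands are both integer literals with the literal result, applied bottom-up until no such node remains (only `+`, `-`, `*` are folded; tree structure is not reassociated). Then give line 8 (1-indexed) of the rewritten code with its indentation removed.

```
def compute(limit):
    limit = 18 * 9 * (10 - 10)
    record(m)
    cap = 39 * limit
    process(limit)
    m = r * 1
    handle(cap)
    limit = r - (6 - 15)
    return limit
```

Transformed code:
def compute(limit):
    limit = 0
    record(m)
    cap = 39 * limit
    process(limit)
    m = r * 1
    handle(cap)
    limit = r - -9
    return limit

limit = r - -9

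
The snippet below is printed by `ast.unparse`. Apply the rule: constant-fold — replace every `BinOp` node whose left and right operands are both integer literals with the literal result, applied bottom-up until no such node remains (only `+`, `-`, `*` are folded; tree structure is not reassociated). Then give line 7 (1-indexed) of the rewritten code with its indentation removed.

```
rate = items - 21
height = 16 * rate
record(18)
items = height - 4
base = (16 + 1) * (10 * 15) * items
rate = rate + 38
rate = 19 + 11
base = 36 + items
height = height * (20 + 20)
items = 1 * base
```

rate = 30

Transformed code:
rate = items - 21
height = 16 * rate
record(18)
items = height - 4
base = 2550 * items
rate = rate + 38
rate = 30
base = 36 + items
height = height * 40
items = 1 * base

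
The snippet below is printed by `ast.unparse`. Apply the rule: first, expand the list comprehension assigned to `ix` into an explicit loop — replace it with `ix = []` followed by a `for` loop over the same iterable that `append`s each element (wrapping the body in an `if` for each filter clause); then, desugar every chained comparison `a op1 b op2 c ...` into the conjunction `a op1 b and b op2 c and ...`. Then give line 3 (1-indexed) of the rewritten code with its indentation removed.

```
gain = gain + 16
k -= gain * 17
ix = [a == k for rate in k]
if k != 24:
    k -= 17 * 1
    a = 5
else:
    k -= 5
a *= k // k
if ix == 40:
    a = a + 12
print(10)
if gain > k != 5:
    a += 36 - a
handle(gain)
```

Transformed code:
gain = gain + 16
k -= gain * 17
ix = []
for rate in k:
    ix.append(a == k)
if k != 24:
    k -= 17 * 1
    a = 5
else:
    k -= 5
a *= k // k
if ix == 40:
    a = a + 12
print(10)
if gain > k and k != 5:
    a += 36 - a
handle(gain)

ix = []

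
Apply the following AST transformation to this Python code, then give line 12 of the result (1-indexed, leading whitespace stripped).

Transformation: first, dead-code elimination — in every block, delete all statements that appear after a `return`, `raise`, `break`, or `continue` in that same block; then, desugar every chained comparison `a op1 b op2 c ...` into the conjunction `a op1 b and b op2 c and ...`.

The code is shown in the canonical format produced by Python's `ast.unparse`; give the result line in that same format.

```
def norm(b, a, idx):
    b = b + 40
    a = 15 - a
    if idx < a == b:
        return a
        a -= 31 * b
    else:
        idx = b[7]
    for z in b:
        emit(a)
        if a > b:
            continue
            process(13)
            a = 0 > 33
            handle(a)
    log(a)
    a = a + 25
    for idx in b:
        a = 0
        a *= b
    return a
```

Transformed code:
def norm(b, a, idx):
    b = b + 40
    a = 15 - a
    if idx < a and a == b:
        return a
    else:
        idx = b[7]
    for z in b:
        emit(a)
        if a > b:
            continue
    log(a)
    a = a + 25
    for idx in b:
        a = 0
        a *= b
    return a

log(a)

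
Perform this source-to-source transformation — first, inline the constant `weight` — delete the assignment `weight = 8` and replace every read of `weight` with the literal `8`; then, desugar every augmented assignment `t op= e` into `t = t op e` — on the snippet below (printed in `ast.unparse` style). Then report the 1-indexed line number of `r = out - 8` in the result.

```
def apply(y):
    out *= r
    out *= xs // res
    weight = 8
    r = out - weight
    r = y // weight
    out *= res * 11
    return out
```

4

Transformed code:
def apply(y):
    out = out * r
    out = out * (xs // res)
    r = out - 8
    r = y // 8
    out = out * (res * 11)
    return out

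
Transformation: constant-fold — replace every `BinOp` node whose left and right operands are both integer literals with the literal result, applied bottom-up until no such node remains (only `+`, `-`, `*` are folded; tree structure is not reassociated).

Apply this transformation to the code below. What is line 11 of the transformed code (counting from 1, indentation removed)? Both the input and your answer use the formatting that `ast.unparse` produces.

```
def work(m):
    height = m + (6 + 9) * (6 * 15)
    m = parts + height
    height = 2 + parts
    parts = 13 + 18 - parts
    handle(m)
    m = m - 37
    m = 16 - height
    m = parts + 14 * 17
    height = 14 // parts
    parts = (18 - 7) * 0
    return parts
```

Transformed code:
def work(m):
    height = m + 1350
    m = parts + height
    height = 2 + parts
    parts = 31 - parts
    handle(m)
    m = m - 37
    m = 16 - height
    m = parts + 238
    height = 14 // parts
    parts = 0
    return parts

parts = 0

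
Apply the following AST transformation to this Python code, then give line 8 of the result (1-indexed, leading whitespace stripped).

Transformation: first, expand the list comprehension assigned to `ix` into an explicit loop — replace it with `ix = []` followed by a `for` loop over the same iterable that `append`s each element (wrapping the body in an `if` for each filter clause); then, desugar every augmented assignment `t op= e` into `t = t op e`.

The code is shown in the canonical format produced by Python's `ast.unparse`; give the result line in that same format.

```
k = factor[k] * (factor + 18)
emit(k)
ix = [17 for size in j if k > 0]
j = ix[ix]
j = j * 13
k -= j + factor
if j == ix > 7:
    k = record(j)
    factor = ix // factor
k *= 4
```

j = j * 13

Transformed code:
k = factor[k] * (factor + 18)
emit(k)
ix = []
for size in j:
    if k > 0:
        ix.append(17)
j = ix[ix]
j = j * 13
k = k - (j + factor)
if j == ix > 7:
    k = record(j)
    factor = ix // factor
k = k * 4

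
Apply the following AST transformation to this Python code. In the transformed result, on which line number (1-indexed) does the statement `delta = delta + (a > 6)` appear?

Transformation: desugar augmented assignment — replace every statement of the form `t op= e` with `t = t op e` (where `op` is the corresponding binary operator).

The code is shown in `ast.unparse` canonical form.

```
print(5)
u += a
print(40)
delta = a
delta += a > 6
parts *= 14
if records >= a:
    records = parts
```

Transformed code:
print(5)
u = u + a
print(40)
delta = a
delta = delta + (a > 6)
parts = parts * 14
if records >= a:
    records = parts

5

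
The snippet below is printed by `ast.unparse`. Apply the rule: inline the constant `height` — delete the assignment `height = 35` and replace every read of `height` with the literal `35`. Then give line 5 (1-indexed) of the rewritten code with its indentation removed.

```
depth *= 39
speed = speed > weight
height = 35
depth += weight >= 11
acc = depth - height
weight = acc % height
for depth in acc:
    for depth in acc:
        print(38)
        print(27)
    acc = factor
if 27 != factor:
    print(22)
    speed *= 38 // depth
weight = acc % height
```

weight = acc % 35

Transformed code:
depth *= 39
speed = speed > weight
depth += weight >= 11
acc = depth - 35
weight = acc % 35
for depth in acc:
    for depth in acc:
        print(38)
        print(27)
    acc = factor
if 27 != factor:
    print(22)
    speed *= 38 // depth
weight = acc % 35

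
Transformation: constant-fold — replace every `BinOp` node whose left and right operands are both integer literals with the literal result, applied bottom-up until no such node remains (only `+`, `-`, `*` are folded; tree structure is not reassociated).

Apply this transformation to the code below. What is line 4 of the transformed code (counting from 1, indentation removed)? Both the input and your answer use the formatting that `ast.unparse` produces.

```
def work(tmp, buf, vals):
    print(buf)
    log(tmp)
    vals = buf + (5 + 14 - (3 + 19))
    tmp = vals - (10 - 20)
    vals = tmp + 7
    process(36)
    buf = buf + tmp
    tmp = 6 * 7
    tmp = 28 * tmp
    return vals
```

Transformed code:
def work(tmp, buf, vals):
    print(buf)
    log(tmp)
    vals = buf + -3
    tmp = vals - -10
    vals = tmp + 7
    process(36)
    buf = buf + tmp
    tmp = 42
    tmp = 28 * tmp
    return vals

vals = buf + -3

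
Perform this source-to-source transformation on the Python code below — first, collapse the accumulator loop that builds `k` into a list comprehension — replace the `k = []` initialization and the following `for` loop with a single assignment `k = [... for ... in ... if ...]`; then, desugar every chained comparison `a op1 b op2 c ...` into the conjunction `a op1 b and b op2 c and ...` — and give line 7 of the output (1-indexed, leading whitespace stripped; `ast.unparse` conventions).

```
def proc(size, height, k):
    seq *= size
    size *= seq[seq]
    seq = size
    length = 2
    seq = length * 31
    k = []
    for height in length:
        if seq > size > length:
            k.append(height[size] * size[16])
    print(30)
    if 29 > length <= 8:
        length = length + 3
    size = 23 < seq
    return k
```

k = [height[size] * size[16] for height in length if seq > size and size > length]

Transformed code:
def proc(size, height, k):
    seq *= size
    size *= seq[seq]
    seq = size
    length = 2
    seq = length * 31
    k = [height[size] * size[16] for height in length if seq > size and size > length]
    print(30)
    if 29 > length and length <= 8:
        length = length + 3
    size = 23 < seq
    return k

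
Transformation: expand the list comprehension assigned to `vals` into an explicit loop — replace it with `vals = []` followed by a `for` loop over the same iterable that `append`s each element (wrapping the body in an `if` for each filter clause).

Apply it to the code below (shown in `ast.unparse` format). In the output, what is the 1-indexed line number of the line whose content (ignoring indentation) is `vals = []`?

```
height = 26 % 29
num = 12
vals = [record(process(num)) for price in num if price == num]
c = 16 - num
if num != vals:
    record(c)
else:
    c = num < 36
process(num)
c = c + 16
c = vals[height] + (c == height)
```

3

Transformed code:
height = 26 % 29
num = 12
vals = []
for price in num:
    if price == num:
        vals.append(record(process(num)))
c = 16 - num
if num != vals:
    record(c)
else:
    c = num < 36
process(num)
c = c + 16
c = vals[height] + (c == height)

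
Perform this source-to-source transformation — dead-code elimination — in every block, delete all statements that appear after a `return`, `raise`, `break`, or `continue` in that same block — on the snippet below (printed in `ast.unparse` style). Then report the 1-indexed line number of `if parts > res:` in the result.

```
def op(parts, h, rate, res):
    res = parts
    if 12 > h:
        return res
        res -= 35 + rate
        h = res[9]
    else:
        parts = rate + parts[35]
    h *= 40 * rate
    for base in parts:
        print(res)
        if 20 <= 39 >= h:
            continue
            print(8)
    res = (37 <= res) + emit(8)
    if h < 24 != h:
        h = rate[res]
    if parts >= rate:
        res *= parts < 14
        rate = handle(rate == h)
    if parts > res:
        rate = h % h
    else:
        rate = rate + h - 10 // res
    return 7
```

Transformed code:
def op(parts, h, rate, res):
    res = parts
    if 12 > h:
        return res
    else:
        parts = rate + parts[35]
    h *= 40 * rate
    for base in parts:
        print(res)
        if 20 <= 39 >= h:
            continue
    res = (37 <= res) + emit(8)
    if h < 24 != h:
        h = rate[res]
    if parts >= rate:
        res *= parts < 14
        rate = handle(rate == h)
    if parts > res:
        rate = h % h
    else:
        rate = rate + h - 10 // res
    return 7

18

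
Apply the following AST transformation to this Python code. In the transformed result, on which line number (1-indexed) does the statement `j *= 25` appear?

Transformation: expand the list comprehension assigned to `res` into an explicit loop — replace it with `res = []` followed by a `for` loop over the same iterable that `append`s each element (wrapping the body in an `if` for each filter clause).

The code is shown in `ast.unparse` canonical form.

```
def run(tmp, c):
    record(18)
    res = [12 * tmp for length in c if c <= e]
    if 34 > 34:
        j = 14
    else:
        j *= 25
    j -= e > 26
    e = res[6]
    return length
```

10

Transformed code:
def run(tmp, c):
    record(18)
    res = []
    for length in c:
        if c <= e:
            res.append(12 * tmp)
    if 34 > 34:
        j = 14
    else:
        j *= 25
    j -= e > 26
    e = res[6]
    return length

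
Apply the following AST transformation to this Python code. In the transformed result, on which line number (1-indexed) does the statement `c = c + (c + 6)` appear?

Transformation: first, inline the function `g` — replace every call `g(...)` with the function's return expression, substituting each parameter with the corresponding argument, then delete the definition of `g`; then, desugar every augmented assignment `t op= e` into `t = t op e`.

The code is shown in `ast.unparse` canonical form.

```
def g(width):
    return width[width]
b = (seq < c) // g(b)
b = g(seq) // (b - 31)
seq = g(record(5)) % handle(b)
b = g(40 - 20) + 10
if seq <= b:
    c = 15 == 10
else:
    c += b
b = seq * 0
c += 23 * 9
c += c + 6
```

Transformed code:
b = (seq < c) // b[b]
b = seq[seq] // (b - 31)
seq = record(5)[record(5)] % handle(b)
b = (40 - 20)[40 - 20] + 10
if seq <= b:
    c = 15 == 10
else:
    c = c + b
b = seq * 0
c = c + 23 * 9
c = c + (c + 6)

11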